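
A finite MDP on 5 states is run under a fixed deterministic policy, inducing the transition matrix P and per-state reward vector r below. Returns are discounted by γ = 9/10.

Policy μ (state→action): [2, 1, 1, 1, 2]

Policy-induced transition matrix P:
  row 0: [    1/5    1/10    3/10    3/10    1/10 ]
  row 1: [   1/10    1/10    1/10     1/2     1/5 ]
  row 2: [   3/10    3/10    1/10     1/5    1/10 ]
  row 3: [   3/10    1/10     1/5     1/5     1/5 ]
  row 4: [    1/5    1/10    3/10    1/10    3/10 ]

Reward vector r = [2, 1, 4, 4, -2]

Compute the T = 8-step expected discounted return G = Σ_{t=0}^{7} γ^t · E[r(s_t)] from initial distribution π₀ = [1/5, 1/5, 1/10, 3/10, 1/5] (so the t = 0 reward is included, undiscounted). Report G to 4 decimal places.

t=0: π = [0.2000, 0.2000, 0.1000, 0.3000, 0.2000], E[r] = 1.8000, γ^t·E[r] = 1.800000, running G = 1.800000
t=1: π = [0.2200, 0.1200, 0.2100, 0.2600, 0.1900], E[r] = 2.0600, γ^t·E[r] = 1.854000, running G = 3.654000
t=2: π = [0.2350, 0.1420, 0.2080, 0.2390, 0.1760], E[r] = 2.0480, γ^t·E[r] = 1.658880, running G = 5.312880
t=3: π = [0.2305, 0.1416, 0.2061, 0.2485, 0.1733], E[r] = 2.0744, γ^t·E[r] = 1.512238, running G = 6.825118
t=4: π = [0.2313, 0.1412, 0.2056, 0.2482, 0.1737], E[r] = 2.0717, γ^t·E[r] = 1.359255, running G = 8.184373
t=5: π = [0.2313, 0.1411, 0.2058, 0.2481, 0.1737], E[r] = 2.0721, γ^t·E[r] = 1.223531, running G = 9.407904
t=6: π = [0.2313, 0.1412, 0.2058, 0.2481, 0.1737], E[r] = 2.0720, γ^t·E[r] = 1.101138, running G = 10.509042
t=7: π = [0.2313, 0.1412, 0.2058, 0.2481, 0.1737], E[r] = 2.0720, γ^t·E[r] = 0.991044, running G = 11.500086

G = 11.5001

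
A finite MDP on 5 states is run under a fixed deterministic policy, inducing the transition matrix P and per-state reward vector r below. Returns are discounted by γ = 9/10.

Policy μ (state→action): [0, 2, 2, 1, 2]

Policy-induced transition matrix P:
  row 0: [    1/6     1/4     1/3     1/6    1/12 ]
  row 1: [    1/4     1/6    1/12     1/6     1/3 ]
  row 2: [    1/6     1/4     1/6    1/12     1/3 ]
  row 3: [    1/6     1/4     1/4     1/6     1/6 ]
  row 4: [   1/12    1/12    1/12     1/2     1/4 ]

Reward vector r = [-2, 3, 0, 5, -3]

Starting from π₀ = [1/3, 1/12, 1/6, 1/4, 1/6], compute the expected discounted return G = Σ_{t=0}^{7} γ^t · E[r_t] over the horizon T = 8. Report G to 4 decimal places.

G = 3.6334

t=0: π = [0.3333, 0.0833, 0.1667, 0.2500, 0.1667], E[r] = 0.3333, γ^t·E[r] = 0.333333, running G = 0.333333
t=1: π = [0.1597, 0.2153, 0.2222, 0.2083, 0.1944], E[r] = 0.7847, γ^t·E[r] = 0.706250, running G = 1.039583
t=2: π = [0.1684, 0.1997, 0.1765, 0.2130, 0.2425], E[r] = 0.5995, γ^t·E[r] = 0.485625, running G = 1.525208
t=3: π = [0.1631, 0.1929, 0.1756, 0.2328, 0.2355], E[r] = 0.7100, γ^t·E[r] = 0.517570, running G = 2.042779
t=4: π = [0.1631, 0.1947, 0.1775, 0.2305, 0.2341], E[r] = 0.7081, γ^t·E[r] = 0.464561, running G = 2.507339
t=5: π = [0.1634, 0.1948, 0.1773, 0.2299, 0.2346], E[r] = 0.7032, γ^t·E[r] = 0.415253, running G = 2.922593
t=6: π = [0.1633, 0.1947, 0.1773, 0.2301, 0.2346], E[r] = 0.7039, γ^t·E[r] = 0.374100, running G = 3.296693
t=7: π = [0.1633, 0.1947, 0.1773, 0.2301, 0.2346], E[r] = 0.7041, γ^t·E[r] = 0.336749, running G = 3.633442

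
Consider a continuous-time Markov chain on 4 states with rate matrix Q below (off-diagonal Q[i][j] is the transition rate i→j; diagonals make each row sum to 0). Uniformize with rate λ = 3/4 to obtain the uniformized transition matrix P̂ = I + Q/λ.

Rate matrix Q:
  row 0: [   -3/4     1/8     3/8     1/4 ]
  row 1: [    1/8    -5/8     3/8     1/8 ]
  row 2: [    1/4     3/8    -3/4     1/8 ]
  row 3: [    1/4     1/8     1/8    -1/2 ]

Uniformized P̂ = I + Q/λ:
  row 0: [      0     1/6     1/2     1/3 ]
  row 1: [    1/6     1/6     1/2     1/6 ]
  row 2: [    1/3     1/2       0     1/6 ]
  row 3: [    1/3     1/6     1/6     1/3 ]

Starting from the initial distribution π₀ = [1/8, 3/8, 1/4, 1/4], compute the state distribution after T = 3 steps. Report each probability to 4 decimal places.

π = [0.2176, 0.2593, 0.2801, 0.2431]

t=0: π = [0.1250, 0.3750, 0.2500, 0.2500]
t=1: π = [0.2292, 0.2500, 0.2917, 0.2292]
t=2: π = [0.2153, 0.2639, 0.2778, 0.2431]
t=3: π = [0.2176, 0.2593, 0.2801, 0.2431]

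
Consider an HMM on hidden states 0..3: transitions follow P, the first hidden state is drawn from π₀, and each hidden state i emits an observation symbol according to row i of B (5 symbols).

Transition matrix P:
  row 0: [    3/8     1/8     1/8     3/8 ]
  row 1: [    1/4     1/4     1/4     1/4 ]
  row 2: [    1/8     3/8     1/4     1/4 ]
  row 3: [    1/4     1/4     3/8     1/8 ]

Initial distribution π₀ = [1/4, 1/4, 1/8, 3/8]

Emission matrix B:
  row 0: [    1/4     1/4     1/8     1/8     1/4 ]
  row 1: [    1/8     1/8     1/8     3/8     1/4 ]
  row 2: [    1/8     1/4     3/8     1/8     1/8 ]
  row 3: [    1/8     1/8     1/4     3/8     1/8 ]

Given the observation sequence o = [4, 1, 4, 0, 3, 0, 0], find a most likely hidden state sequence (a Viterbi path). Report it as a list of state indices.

path = [0, 0, 0, 0, 3, 0, 0]

t=0: δ = [6.250e-02, 6.250e-02, 1.562e-02, 4.688e-02]  (obs o_0=4)
t=1: δ = [5.859e-03, 1.953e-03, 4.395e-03, 2.930e-03]  ψ = [0, 1, 3, 0]  (obs o_1=1)
t=2: δ = [5.493e-04, 4.120e-04, 1.373e-04, 2.747e-04]  ψ = [0, 2, 2, 0]  (obs o_2=4)
t=3: δ = [5.150e-05, 1.287e-05, 1.287e-05, 2.575e-05]  ψ = [0, 1, 1, 0]  (obs o_3=0)
t=4: δ = [2.414e-06, 2.414e-06, 1.207e-06, 7.242e-06]  ψ = [0, 0, 3, 0]  (obs o_4=3)
t=5: δ = [4.526e-07, 2.263e-07, 3.395e-07, 1.132e-07]  ψ = [3, 3, 3, 0]  (obs o_5=0)
t=6: δ = [4.243e-08, 1.591e-08, 1.061e-08, 2.122e-08]  ψ = [0, 2, 2, 0]  (obs o_6=0)
backtrack: best end state = 0; path = [0, 0, 0, 0, 3, 0, 0]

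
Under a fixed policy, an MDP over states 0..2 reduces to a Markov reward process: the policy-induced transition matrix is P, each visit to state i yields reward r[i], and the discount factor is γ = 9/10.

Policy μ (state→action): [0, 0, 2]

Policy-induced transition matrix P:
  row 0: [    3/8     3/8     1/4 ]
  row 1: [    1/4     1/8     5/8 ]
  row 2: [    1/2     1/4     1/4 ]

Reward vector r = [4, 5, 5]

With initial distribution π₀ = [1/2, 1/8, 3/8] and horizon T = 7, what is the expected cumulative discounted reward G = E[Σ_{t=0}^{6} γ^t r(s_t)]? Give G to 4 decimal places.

G = 23.9480

t=0: π = [0.5000, 0.1250, 0.3750], E[r] = 4.5000, γ^t·E[r] = 4.500000, running G = 4.500000
t=1: π = [0.4063, 0.2969, 0.2969], E[r] = 4.5938, γ^t·E[r] = 4.134375, running G = 8.634375
t=2: π = [0.3750, 0.2637, 0.3613], E[r] = 4.6250, γ^t·E[r] = 3.746250, running G = 12.380625
t=3: π = [0.3872, 0.2639, 0.3489], E[r] = 4.6128, γ^t·E[r] = 3.362726, running G = 15.743351
t=4: π = [0.3856, 0.2654, 0.3490], E[r] = 4.6144, γ^t·E[r] = 3.027495, running G = 18.770846
t=5: π = [0.3854, 0.2650, 0.3495], E[r] = 4.6146, γ^t·E[r] = 2.724849, running G = 21.495695
t=6: π = [0.3856, 0.2651, 0.3494], E[r] = 4.6144, γ^t·E[r] = 2.452301, running G = 23.947996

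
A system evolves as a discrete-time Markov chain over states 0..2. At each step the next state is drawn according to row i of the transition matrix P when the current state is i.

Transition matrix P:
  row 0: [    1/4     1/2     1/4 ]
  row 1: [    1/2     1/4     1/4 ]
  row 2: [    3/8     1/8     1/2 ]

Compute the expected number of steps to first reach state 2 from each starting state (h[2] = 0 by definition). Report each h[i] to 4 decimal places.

First-step conditioning: h[2] = 0; for i ≠ 2, h[i] = 1 + Σ_k P[i][k]·h[k].
  h[0] = 1 + 1/4·h[0] + 1/2·h[1]
  h[1] = 1 + 1/2·h[0] + 1/4·h[1]
Solving the 2×2 linear system over states ≠ 2 gives exactly h = [4, 4, 0] (h[2] = 0 is the target).

h = [4.0000, 4.0000, 0.0000]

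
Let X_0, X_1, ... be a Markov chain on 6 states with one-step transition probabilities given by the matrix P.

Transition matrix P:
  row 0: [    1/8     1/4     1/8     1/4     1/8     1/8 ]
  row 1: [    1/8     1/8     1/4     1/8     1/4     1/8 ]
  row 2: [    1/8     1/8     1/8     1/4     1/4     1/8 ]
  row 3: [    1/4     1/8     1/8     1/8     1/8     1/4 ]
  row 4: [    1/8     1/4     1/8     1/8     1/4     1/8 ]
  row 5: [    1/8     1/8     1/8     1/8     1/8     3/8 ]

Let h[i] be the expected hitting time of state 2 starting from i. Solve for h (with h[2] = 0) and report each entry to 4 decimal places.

h = [6.7639, 6.0000, 0.0000, 6.8611, 6.7500, 6.8750]

First-step conditioning: h[2] = 0; for i ≠ 2, h[i] = 1 + Σ_k P[i][k]·h[k].
  h[0] = 1 + 1/8·h[0] + 1/4·h[1] + 1/4·h[3] + 1/8·h[4] + 1/8·h[5]
  h[1] = 1 + 1/8·h[0] + 1/8·h[1] + 1/8·h[3] + 1/4·h[4] + 1/8·h[5]
  h[3] = 1 + 1/4·h[0] + 1/8·h[1] + 1/8·h[3] + 1/8·h[4] + 1/4·h[5]
  h[4] = 1 + 1/8·h[0] + 1/4·h[1] + 1/8·h[3] + 1/4·h[4] + 1/8·h[5]
  h[5] = 1 + 1/8·h[0] + 1/8·h[1] + 1/8·h[3] + 1/8·h[4] + 3/8·h[5]
Solving the 5×5 linear system over states ≠ 2 gives exactly h = [487/72, 6, 0, 247/36, 27/4, 55/8] (h[2] = 0 is the target).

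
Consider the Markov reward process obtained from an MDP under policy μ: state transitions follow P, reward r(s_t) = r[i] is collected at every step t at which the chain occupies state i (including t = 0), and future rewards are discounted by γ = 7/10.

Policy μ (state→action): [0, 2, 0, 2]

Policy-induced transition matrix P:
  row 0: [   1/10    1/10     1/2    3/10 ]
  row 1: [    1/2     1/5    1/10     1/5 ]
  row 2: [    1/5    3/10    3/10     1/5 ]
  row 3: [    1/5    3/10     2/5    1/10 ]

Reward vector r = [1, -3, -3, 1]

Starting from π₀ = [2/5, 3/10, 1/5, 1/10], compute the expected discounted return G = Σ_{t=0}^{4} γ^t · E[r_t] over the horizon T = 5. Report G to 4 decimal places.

t=0: π = [0.4000, 0.3000, 0.2000, 0.1000], E[r] = -1.0000, γ^t·E[r] = -1.000000, running G = -1.000000
t=1: π = [0.2500, 0.1900, 0.3300, 0.2300], E[r] = -1.0800, γ^t·E[r] = -0.756000, running G = -1.756000
t=2: π = [0.2320, 0.2310, 0.3350, 0.2020], E[r] = -1.2640, γ^t·E[r] = -0.619360, running G = -2.375360
t=3: π = [0.2461, 0.2305, 0.3204, 0.2030], E[r] = -1.2036, γ^t·E[r] = -0.412835, running G = -2.788195
t=4: π = [0.2445, 0.2277, 0.3234, 0.2043], E[r] = -1.2046, γ^t·E[r] = -0.289224, running G = -3.077419

G = -3.0774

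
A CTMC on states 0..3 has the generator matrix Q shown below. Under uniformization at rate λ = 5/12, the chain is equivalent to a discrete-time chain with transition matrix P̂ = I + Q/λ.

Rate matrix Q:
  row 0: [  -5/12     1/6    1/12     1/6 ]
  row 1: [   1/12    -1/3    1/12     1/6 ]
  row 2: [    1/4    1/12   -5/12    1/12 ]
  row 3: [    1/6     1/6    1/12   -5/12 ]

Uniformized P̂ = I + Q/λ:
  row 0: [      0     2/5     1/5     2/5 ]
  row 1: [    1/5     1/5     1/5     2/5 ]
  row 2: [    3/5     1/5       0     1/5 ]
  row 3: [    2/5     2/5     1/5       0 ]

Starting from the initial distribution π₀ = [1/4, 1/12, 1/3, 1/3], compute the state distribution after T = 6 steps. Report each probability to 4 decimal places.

t=0: π = [0.2500, 0.0833, 0.3333, 0.3333]
t=1: π = [0.3500, 0.3167, 0.1333, 0.2000]
t=2: π = [0.2233, 0.3100, 0.1733, 0.2933]
t=3: π = [0.2833, 0.3033, 0.1653, 0.2480]
t=4: π = [0.2591, 0.3063, 0.1669, 0.2677]
t=5: π = [0.2685, 0.3054, 0.1666, 0.2595]
t=6: π = [0.2648, 0.3056, 0.1667, 0.2629]

π = [0.2648, 0.3056, 0.1667, 0.2629]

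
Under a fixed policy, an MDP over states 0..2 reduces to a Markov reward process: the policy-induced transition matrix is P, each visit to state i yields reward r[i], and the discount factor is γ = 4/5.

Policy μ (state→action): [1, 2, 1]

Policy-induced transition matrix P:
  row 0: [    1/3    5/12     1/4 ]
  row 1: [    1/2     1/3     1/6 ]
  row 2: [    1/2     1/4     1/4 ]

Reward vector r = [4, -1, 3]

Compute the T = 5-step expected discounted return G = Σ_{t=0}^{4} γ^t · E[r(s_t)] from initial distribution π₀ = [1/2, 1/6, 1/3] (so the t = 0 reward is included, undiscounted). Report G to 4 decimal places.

G = 7.6260

t=0: π = [0.5000, 0.1667, 0.3333], E[r] = 2.8333, γ^t·E[r] = 2.833333, running G = 2.833333
t=1: π = [0.4167, 0.3472, 0.2361], E[r] = 2.0278, γ^t·E[r] = 1.622222, running G = 4.455556
t=2: π = [0.4306, 0.3484, 0.2211], E[r] = 2.0370, γ^t·E[r] = 1.303704, running G = 5.759259
t=3: π = [0.4282, 0.3508, 0.2210], E[r] = 2.0251, γ^t·E[r] = 1.036840, running G = 6.796099
t=4: π = [0.4286, 0.3506, 0.2208], E[r] = 2.0262, γ^t·E[r] = 0.829933, running G = 7.626031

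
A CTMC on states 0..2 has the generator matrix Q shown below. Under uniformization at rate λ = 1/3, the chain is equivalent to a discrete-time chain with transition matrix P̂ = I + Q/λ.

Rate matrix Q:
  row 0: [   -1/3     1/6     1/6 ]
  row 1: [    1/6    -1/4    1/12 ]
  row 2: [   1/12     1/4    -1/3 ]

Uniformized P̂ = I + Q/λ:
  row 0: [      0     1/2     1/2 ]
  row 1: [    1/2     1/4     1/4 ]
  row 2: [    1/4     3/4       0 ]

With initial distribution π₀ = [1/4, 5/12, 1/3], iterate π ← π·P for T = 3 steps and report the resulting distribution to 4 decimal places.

t=0: π = [0.2500, 0.4167, 0.3333]
t=1: π = [0.2917, 0.4792, 0.2292]
t=2: π = [0.2969, 0.4375, 0.2656]
t=3: π = [0.2852, 0.4570, 0.2578]

π = [0.2852, 0.4570, 0.2578]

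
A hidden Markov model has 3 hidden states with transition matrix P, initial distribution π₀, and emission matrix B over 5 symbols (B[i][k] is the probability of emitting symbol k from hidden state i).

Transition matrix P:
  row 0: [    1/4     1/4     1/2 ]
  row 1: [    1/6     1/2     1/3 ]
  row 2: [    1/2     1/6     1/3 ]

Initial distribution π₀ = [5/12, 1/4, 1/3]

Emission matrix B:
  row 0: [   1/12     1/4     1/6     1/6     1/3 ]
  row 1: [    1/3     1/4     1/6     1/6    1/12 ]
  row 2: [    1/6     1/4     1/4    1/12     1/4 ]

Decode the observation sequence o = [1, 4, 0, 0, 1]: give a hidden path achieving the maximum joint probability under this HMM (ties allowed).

path = [2, 0, 1, 1, 1]

t=0: δ = [1.042e-01, 6.250e-02, 8.333e-02]  (obs o_0=1)
t=1: δ = [1.389e-02, 2.604e-03, 1.302e-02]  ψ = [2, 1, 0]  (obs o_1=4)
t=2: δ = [5.425e-04, 1.157e-03, 1.157e-03]  ψ = [2, 0, 0]  (obs o_2=0)
t=3: δ = [4.823e-05, 1.929e-04, 6.430e-05]  ψ = [2, 1, 1]  (obs o_3=0)
t=4: δ = [8.038e-06, 2.411e-05, 1.608e-05]  ψ = [1, 1, 1]  (obs o_4=1)
backtrack: best end state = 1; path = [2, 0, 1, 1, 1]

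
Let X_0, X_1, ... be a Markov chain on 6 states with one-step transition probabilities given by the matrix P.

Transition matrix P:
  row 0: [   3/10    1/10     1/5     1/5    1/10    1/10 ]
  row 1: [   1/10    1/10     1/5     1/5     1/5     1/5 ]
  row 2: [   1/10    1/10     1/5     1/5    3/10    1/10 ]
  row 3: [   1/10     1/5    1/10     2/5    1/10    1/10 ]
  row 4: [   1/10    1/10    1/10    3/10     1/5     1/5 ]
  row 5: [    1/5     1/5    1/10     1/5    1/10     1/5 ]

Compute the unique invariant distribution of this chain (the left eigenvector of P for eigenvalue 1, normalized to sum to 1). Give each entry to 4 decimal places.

Balance equations π_j = Σ_i π_i·P[i][j]:
  π_0 = 3/10·π_0 + 1/10·π_1 + 1/10·π_2 + 1/10·π_3 + 1/10·π_4 + 1/5·π_5
  π_1 = 1/10·π_0 + 1/10·π_1 + 1/10·π_2 + 1/5·π_3 + 1/10·π_4 + 1/5·π_5
  π_2 = 1/5·π_0 + 1/5·π_1 + 1/5·π_2 + 1/10·π_3 + 1/10·π_4 + 1/10·π_5
  π_3 = 1/5·π_0 + 1/5·π_1 + 1/5·π_2 + 2/5·π_3 + 3/10·π_4 + 1/5·π_5
  π_4 = 1/10·π_0 + 1/5·π_1 + 3/10·π_2 + 1/10·π_3 + 1/5·π_4 + 1/10·π_5
  normalize: π_0 + π_1 + π_2 + π_3 + π_4 + π_5 = 1
Solving the linear system gives exactly π = [9395/65674, 4644/32837, 1339/9382, 8860/32837, 5206/32837, 4743/32837].

π = [0.1431, 0.1414, 0.1427, 0.2698, 0.1585, 0.1444]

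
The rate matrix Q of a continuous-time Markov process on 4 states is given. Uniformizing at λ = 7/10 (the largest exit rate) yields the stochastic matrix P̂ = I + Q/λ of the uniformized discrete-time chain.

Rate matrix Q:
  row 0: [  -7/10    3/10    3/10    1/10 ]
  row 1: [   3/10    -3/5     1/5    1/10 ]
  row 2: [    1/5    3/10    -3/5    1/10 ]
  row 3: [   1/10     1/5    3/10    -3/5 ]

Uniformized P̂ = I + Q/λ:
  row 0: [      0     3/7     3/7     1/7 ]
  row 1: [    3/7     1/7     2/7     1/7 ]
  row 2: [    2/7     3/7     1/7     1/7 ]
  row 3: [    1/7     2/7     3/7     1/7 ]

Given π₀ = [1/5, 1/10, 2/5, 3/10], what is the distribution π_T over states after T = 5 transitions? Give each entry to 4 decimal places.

π = [0.2408, 0.3177, 0.2986, 0.1429]

t=0: π = [0.2000, 0.1000, 0.4000, 0.3000]
t=1: π = [0.2000, 0.3571, 0.3000, 0.1429]
t=2: π = [0.2592, 0.3061, 0.2918, 0.1429]
t=3: π = [0.2350, 0.3207, 0.3015, 0.1429]
t=4: π = [0.2440, 0.3165, 0.2966, 0.1429]
t=5: π = [0.2408, 0.3177, 0.2986, 0.1429]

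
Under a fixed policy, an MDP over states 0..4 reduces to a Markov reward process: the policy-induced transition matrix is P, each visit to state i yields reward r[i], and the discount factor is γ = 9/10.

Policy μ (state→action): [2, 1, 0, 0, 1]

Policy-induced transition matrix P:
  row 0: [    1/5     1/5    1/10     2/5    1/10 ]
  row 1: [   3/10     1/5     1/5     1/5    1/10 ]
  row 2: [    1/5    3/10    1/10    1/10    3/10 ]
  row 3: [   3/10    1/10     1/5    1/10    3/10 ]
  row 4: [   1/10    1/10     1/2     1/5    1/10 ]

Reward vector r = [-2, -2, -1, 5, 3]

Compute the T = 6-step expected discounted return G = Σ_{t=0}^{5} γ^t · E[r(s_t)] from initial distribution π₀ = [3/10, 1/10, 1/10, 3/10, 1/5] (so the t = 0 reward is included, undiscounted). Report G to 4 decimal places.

t=0: π = [0.3000, 0.1000, 0.1000, 0.3000, 0.2000], E[r] = 1.2000, γ^t·E[r] = 1.200000, running G = 1.200000
t=1: π = [0.2200, 0.1600, 0.2200, 0.2200, 0.1800], E[r] = 0.6600, γ^t·E[r] = 0.594000, running G = 1.794000
t=2: π = [0.2200, 0.1820, 0.2100, 0.2000, 0.1880], E[r] = 0.5500, γ^t·E[r] = 0.445500, running G = 2.239500
t=3: π = [0.2194, 0.1822, 0.2134, 0.2030, 0.1820], E[r] = 0.5444, γ^t·E[r] = 0.396868, running G = 2.636368
t=4: π = [0.2203, 0.1828, 0.2113, 0.2022, 0.1833], E[r] = 0.5434, γ^t·E[r] = 0.356525, running G = 2.992892
t=5: π = [0.2202, 0.1826, 0.2118, 0.2027, 0.1827], E[r] = 0.5443, γ^t·E[r] = 0.321425, running G = 3.314317

G = 3.3143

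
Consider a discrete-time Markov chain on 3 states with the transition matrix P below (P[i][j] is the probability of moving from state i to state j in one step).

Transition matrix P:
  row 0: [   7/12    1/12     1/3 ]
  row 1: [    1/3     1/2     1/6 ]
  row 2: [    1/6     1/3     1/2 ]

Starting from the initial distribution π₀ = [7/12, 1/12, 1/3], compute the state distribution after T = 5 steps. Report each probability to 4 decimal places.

t=0: π = [0.5833, 0.0833, 0.3333]
t=1: π = [0.4236, 0.2014, 0.3750]
t=2: π = [0.3767, 0.2610, 0.3623]
t=3: π = [0.3671, 0.2826, 0.3502]
t=4: π = [0.3667, 0.2887, 0.3446]
t=5: π = [0.3676, 0.2898, 0.3427]

π = [0.3676, 0.2898, 0.3427]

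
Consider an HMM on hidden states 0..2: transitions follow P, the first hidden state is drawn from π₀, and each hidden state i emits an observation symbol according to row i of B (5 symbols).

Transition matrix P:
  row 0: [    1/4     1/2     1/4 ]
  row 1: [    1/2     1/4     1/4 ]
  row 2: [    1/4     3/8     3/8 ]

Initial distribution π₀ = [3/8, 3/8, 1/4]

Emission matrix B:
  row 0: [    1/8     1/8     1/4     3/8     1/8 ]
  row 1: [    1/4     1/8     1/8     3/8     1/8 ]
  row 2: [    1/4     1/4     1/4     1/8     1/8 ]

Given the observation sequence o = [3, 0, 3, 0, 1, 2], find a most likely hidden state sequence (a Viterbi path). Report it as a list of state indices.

path = [0, 1, 0, 1, 2, 2]

t=0: δ = [1.406e-01, 1.406e-01, 3.125e-02]  (obs o_0=3)
t=1: δ = [8.789e-03, 1.758e-02, 8.789e-03]  ψ = [1, 0, 0]  (obs o_1=0)
t=2: δ = [3.296e-03, 1.648e-03, 5.493e-04]  ψ = [1, 0, 1]  (obs o_2=3)
t=3: δ = [1.030e-04, 4.120e-04, 2.060e-04]  ψ = [0, 0, 0]  (obs o_3=0)
t=4: δ = [2.575e-05, 1.287e-05, 2.575e-05]  ψ = [1, 1, 1]  (obs o_4=1)
t=5: δ = [1.609e-06, 1.609e-06, 2.414e-06]  ψ = [0, 0, 2]  (obs o_5=2)
backtrack: best end state = 2; path = [0, 1, 0, 1, 2, 2]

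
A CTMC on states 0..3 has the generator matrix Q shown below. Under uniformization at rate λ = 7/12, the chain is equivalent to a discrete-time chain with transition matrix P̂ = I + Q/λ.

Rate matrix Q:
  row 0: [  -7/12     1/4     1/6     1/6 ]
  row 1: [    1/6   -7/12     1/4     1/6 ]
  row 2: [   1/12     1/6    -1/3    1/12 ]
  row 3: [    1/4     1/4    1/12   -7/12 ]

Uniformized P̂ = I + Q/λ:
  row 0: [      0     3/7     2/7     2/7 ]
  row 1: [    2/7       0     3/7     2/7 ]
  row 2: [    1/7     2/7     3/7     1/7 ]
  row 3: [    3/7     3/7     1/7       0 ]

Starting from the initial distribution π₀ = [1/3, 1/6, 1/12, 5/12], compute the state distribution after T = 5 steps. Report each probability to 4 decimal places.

π = [0.2045, 0.2664, 0.3463, 0.1827]

t=0: π = [0.3333, 0.1667, 0.0833, 0.4167]
t=1: π = [0.2381, 0.3452, 0.2619, 0.1548]
t=2: π = [0.2024, 0.2432, 0.3503, 0.2041]
t=3: π = [0.2070, 0.2743, 0.3414, 0.1774]
t=4: π = [0.2031, 0.2623, 0.3483, 0.1863]
t=5: π = [0.2045, 0.2664, 0.3463, 0.1827]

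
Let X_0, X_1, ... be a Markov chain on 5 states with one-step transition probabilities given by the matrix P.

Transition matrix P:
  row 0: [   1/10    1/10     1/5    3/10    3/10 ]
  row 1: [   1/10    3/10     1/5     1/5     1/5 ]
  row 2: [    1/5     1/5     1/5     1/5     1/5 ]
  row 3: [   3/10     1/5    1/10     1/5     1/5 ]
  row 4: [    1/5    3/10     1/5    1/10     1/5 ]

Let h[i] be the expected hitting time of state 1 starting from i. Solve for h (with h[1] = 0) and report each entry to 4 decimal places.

First-step conditioning: h[1] = 0; for i ≠ 1, h[i] = 1 + Σ_k P[i][k]·h[k].
  h[0] = 1 + 1/10·h[0] + 1/5·h[2] + 3/10·h[3] + 3/10·h[4]
  h[2] = 1 + 1/5·h[0] + 1/5·h[2] + 1/5·h[3] + 1/5·h[4]
  h[3] = 1 + 3/10·h[0] + 1/10·h[2] + 1/5·h[3] + 1/5·h[4]
  h[4] = 1 + 1/5·h[0] + 1/5·h[2] + 1/10·h[3] + 1/5·h[4]
Solving the 4×4 linear system over states ≠ 1 gives exactly h = [5905/1102, 0, 5455/1102, 2750/551, 4905/1102] (h[1] = 0 is the target).

h = [5.3584, 0.0000, 4.9501, 4.9909, 4.4510]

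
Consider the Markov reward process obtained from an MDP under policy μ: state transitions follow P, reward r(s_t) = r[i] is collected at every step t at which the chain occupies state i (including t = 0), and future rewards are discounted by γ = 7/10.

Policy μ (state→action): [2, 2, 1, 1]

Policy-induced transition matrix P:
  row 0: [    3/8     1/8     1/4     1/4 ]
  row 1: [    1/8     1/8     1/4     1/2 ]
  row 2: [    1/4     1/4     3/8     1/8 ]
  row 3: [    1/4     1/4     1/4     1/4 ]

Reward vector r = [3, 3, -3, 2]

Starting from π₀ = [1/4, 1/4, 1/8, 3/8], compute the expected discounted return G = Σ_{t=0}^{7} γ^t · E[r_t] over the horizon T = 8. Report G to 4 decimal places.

G = 4.1333

t=0: π = [0.2500, 0.2500, 0.1250, 0.3750], E[r] = 1.8750, γ^t·E[r] = 1.875000, running G = 1.875000
t=1: π = [0.2500, 0.1875, 0.2656, 0.2969], E[r] = 1.1094, γ^t·E[r] = 0.776563, running G = 2.651563
t=2: π = [0.2578, 0.1953, 0.2832, 0.2637], E[r] = 1.0371, γ^t·E[r] = 0.508184, running G = 3.159746
t=3: π = [0.2578, 0.1934, 0.2854, 0.2634], E[r] = 1.0242, γ^t·E[r] = 0.351290, running G = 3.511036
t=4: π = [0.2581, 0.1936, 0.2857, 0.2627], E[r] = 1.0233, γ^t·E[r] = 0.245691, running G = 3.756727
t=5: π = [0.2581, 0.1935, 0.2857, 0.2627], E[r] = 1.0231, γ^t·E[r] = 0.171944, running G = 3.928671
t=6: π = [0.2581, 0.1936, 0.2857, 0.2627], E[r] = 1.0230, γ^t·E[r] = 0.120360, running G = 4.049032
t=7: π = [0.2581, 0.1935, 0.2857, 0.2627], E[r] = 1.0230, γ^t·E[r] = 0.084252, running G = 4.133284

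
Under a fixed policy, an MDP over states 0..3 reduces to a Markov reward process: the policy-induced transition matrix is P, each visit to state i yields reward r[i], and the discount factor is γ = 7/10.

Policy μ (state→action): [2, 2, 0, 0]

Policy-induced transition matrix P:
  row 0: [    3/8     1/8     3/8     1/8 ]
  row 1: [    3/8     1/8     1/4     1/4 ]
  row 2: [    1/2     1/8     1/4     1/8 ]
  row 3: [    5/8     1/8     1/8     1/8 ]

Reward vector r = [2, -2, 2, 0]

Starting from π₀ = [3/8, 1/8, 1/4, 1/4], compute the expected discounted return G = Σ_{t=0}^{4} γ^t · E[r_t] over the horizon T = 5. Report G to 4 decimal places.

G = 3.1610

t=0: π = [0.3750, 0.1250, 0.2500, 0.2500], E[r] = 1.0000, γ^t·E[r] = 1.000000, running G = 1.000000
t=1: π = [0.4688, 0.1250, 0.2656, 0.1406], E[r] = 1.2188, γ^t·E[r] = 0.853125, running G = 1.853125
t=2: π = [0.4434, 0.1250, 0.2910, 0.1406], E[r] = 1.2188, γ^t·E[r] = 0.597188, running G = 2.450313
t=3: π = [0.4465, 0.1250, 0.2878, 0.1406], E[r] = 1.2188, γ^t·E[r] = 0.418031, running G = 2.868344
t=4: π = [0.4461, 0.1250, 0.2882, 0.1406], E[r] = 1.2188, γ^t·E[r] = 0.292622, running G = 3.160966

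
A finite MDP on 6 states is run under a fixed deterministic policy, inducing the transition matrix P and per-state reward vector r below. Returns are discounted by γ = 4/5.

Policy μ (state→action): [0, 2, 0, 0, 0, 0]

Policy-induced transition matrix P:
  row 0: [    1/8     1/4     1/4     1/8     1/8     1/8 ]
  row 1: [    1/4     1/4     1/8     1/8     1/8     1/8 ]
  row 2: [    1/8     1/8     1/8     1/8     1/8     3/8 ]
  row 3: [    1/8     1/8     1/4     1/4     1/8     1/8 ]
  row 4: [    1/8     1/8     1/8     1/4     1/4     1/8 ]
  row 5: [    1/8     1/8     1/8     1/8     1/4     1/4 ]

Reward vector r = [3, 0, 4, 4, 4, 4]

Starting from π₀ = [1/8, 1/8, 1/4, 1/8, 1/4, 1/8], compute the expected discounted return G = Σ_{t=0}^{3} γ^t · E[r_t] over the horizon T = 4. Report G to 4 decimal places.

t=0: π = [0.1250, 0.1250, 0.2500, 0.1250, 0.2500, 0.1250], E[r] = 3.3750, γ^t·E[r] = 3.375000, running G = 3.375000
t=1: π = [0.1406, 0.1563, 0.1563, 0.1719, 0.1719, 0.2031], E[r] = 3.2344, γ^t·E[r] = 2.587500, running G = 5.962500
t=2: π = [0.1445, 0.1621, 0.1641, 0.1680, 0.1719, 0.1895], E[r] = 3.2070, γ^t·E[r] = 2.052500, running G = 8.015000
t=3: π = [0.1453, 0.1633, 0.1641, 0.1675, 0.1702, 0.1897], E[r] = 3.2014, γ^t·E[r] = 1.639125, running G = 9.654125

G = 9.6541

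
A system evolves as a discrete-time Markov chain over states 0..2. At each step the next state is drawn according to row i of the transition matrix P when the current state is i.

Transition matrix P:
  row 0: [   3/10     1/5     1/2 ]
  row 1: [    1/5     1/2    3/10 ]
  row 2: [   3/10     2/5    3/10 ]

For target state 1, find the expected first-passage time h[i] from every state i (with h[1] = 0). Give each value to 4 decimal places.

h = [3.5294, 0.0000, 2.9412]

First-step conditioning: h[1] = 0; for i ≠ 1, h[i] = 1 + Σ_k P[i][k]·h[k].
  h[0] = 1 + 3/10·h[0] + 1/2·h[2]
  h[2] = 1 + 3/10·h[0] + 3/10·h[2]
Solving the 2×2 linear system over states ≠ 1 gives exactly h = [60/17, 0, 50/17] (h[1] = 0 is the target).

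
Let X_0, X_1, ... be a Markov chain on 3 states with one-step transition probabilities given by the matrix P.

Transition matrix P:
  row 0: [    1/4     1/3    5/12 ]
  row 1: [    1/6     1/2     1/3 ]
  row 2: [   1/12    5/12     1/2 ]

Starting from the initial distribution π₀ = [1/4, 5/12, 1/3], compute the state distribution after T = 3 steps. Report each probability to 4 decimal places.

t=0: π = [0.2500, 0.4167, 0.3333]
t=1: π = [0.1597, 0.4306, 0.4097]
t=2: π = [0.1458, 0.4392, 0.4149]
t=3: π = [0.1442, 0.4411, 0.4146]

π = [0.1442, 0.4411, 0.4146]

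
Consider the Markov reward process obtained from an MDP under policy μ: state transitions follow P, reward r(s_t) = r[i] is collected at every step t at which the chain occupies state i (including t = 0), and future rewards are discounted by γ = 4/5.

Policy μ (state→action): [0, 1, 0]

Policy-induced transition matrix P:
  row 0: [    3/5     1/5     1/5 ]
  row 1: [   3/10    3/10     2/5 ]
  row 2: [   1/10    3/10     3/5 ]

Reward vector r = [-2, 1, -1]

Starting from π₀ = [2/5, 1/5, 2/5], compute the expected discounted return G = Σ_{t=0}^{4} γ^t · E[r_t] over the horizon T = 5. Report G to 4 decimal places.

G = -2.8771

t=0: π = [0.4000, 0.2000, 0.4000], E[r] = -1.0000, γ^t·E[r] = -1.000000, running G = -1.000000
t=1: π = [0.3400, 0.2600, 0.4000], E[r] = -0.8200, γ^t·E[r] = -0.656000, running G = -1.656000
t=2: π = [0.3220, 0.2660, 0.4120], E[r] = -0.7900, γ^t·E[r] = -0.505600, running G = -2.161600
t=3: π = [0.3142, 0.2678, 0.4180], E[r] = -0.7786, γ^t·E[r] = -0.398643, running G = -2.560243
t=4: π = [0.3107, 0.2686, 0.4208], E[r] = -0.7735, γ^t·E[r] = -0.316826, running G = -2.877069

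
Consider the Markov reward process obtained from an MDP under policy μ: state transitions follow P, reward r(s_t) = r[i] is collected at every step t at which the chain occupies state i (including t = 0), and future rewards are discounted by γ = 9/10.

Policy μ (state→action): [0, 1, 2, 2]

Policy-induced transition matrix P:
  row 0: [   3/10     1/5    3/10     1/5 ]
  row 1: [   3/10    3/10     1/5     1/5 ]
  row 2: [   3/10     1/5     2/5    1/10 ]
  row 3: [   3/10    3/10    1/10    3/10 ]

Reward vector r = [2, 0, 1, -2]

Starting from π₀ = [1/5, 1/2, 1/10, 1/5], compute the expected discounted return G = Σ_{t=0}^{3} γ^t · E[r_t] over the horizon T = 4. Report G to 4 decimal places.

G = 1.1723

t=0: π = [0.2000, 0.5000, 0.1000, 0.2000], E[r] = 0.1000, γ^t·E[r] = 0.100000, running G = 0.100000
t=1: π = [0.3000, 0.2700, 0.2200, 0.2100], E[r] = 0.4000, γ^t·E[r] = 0.360000, running G = 0.460000
t=2: π = [0.3000, 0.2480, 0.2530, 0.1990], E[r] = 0.4550, γ^t·E[r] = 0.368550, running G = 0.828550
t=3: π = [0.3000, 0.2447, 0.2607, 0.1946], E[r] = 0.4715, γ^t·E[r] = 0.343724, running G = 1.172274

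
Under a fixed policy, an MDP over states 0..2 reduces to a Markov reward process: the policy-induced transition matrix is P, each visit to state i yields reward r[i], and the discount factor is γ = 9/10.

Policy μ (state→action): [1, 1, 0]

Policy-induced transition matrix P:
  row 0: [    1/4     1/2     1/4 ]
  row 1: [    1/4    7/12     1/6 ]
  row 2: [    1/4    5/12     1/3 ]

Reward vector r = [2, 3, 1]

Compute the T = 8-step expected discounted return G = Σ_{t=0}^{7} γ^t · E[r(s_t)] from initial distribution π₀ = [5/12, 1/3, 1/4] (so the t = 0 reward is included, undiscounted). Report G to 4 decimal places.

t=0: π = [0.4167, 0.3333, 0.2500], E[r] = 2.0833, γ^t·E[r] = 2.083333, running G = 2.083333
t=1: π = [0.2500, 0.5069, 0.2431], E[r] = 2.2639, γ^t·E[r] = 2.037500, running G = 4.120833
t=2: π = [0.2500, 0.5220, 0.2280], E[r] = 2.2940, γ^t·E[r] = 1.858125, running G = 5.978958
t=3: π = [0.2500, 0.5245, 0.2255], E[r] = 2.2990, γ^t·E[r] = 1.675969, running G = 7.654927
t=4: π = [0.2500, 0.5249, 0.2251], E[r] = 2.2998, γ^t·E[r] = 1.508920, running G = 9.163847
t=5: π = [0.2500, 0.5250, 0.2250], E[r] = 2.3000, γ^t·E[r] = 1.358111, running G = 10.521958
t=6: π = [0.2500, 0.5250, 0.2250], E[r] = 2.3000, γ^t·E[r] = 1.222312, running G = 11.744270
t=7: π = [0.2500, 0.5250, 0.2250], E[r] = 2.3000, γ^t·E[r] = 1.100082, running G = 12.844352

G = 12.8444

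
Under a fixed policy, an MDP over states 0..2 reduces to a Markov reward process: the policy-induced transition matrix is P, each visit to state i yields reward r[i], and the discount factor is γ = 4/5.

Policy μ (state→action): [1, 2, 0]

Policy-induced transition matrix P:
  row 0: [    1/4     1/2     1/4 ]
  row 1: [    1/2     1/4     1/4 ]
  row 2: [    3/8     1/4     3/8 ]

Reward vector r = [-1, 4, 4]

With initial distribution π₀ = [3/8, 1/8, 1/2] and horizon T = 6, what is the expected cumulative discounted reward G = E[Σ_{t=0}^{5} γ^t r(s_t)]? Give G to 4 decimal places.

t=0: π = [0.3750, 0.1250, 0.5000], E[r] = 2.1250, γ^t·E[r] = 2.125000, running G = 2.125000
t=1: π = [0.3438, 0.3438, 0.3125], E[r] = 2.2813, γ^t·E[r] = 1.825000, running G = 3.950000
t=2: π = [0.3750, 0.3359, 0.2891], E[r] = 2.1250, γ^t·E[r] = 1.360000, running G = 5.310000
t=3: π = [0.3701, 0.3438, 0.2861], E[r] = 2.1494, γ^t·E[r] = 1.100500, running G = 6.410500
t=4: π = [0.3717, 0.3425, 0.2858], E[r] = 2.1415, γ^t·E[r] = 0.877150, running G = 7.287650
t=5: π = [0.3714, 0.3429, 0.2857], E[r] = 2.1432, γ^t·E[r] = 0.702295, running G = 7.989945

G = 7.9899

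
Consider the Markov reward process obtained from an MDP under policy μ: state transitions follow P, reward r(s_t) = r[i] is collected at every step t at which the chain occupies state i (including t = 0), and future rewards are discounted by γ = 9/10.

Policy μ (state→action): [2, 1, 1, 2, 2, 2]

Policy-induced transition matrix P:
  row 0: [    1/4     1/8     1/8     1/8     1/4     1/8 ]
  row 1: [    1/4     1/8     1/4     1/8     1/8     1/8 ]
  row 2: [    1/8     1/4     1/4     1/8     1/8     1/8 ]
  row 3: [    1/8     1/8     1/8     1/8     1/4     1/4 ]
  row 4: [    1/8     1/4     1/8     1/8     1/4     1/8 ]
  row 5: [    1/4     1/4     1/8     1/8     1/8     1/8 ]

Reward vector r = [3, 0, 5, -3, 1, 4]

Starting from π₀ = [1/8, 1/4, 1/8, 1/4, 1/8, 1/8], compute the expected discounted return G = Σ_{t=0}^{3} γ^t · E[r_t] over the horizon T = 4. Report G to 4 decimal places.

t=0: π = [0.1250, 0.2500, 0.1250, 0.2500, 0.1250, 0.1250], E[r] = 0.8750, γ^t·E[r] = 0.875000, running G = 0.875000
t=1: π = [0.1875, 0.1719, 0.1719, 0.1250, 0.1875, 0.1563], E[r] = 1.8594, γ^t·E[r] = 1.673438, running G = 2.548438
t=2: π = [0.1895, 0.1895, 0.1680, 0.1250, 0.1875, 0.1406], E[r] = 1.7832, γ^t·E[r] = 1.444395, running G = 3.992832
t=3: π = [0.1899, 0.1870, 0.1697, 0.1250, 0.1877, 0.1406], E[r] = 1.7935, γ^t·E[r] = 1.307430, running G = 5.300262

G = 5.3003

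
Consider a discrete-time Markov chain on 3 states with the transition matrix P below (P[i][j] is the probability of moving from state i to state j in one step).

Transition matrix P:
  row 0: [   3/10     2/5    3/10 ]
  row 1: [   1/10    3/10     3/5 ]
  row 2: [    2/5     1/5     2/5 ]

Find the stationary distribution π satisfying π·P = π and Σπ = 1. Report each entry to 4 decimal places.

π = [0.2857, 0.2857, 0.4286]

Balance equations π_j = Σ_i π_i·P[i][j]:
  π_0 = 3/10·π_0 + 1/10·π_1 + 2/5·π_2
  π_1 = 2/5·π_0 + 3/10·π_1 + 1/5·π_2
  normalize: π_0 + π_1 + π_2 = 1
Solving the linear system gives exactly π = [2/7, 2/7, 3/7].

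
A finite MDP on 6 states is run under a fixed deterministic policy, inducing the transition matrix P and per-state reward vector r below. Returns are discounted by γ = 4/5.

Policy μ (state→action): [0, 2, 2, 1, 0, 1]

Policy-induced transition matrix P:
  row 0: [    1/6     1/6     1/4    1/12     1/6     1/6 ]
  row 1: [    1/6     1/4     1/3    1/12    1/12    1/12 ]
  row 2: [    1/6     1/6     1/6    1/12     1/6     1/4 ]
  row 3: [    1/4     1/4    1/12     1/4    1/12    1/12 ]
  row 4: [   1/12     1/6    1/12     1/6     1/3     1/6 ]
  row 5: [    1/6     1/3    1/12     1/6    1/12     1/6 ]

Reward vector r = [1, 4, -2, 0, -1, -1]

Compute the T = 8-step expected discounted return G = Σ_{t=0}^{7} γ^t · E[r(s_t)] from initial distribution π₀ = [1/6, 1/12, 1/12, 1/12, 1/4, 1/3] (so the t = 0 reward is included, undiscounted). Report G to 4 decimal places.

G = 1.0706

t=0: π = [0.1667, 0.0833, 0.0833, 0.0833, 0.2500, 0.3333], E[r] = -0.2500, γ^t·E[r] = -0.250000, running G = -0.250000
t=1: π = [0.1528, 0.2361, 0.1389, 0.1458, 0.1667, 0.1597], E[r] = 0.4931, γ^t·E[r] = 0.394444, running G = 0.144444
t=2: π = [0.1649, 0.2251, 0.1794, 0.1348, 0.1493, 0.1464], E[r] = 0.4109, γ^t·E[r] = 0.262963, running G = 0.407407
t=3: π = [0.1655, 0.2211, 0.1821, 0.1304, 0.1494, 0.1516], E[r] = 0.3846, γ^t·E[r] = 0.196938, running G = 0.604346
t=4: π = [0.1651, 0.2212, 0.1813, 0.1302, 0.1496, 0.1525], E[r] = 0.3851, γ^t·E[r] = 0.157753, running G = 0.762099
t=5: π = [0.1650, 0.2214, 0.1813, 0.1302, 0.1496, 0.1525], E[r] = 0.3859, γ^t·E[r] = 0.126449, running G = 0.888548
t=6: π = [0.1650, 0.2214, 0.1813, 0.1302, 0.1496, 0.1525], E[r] = 0.3859, γ^t·E[r] = 0.101168, running G = 0.989716
t=7: π = [0.1651, 0.2214, 0.1813, 0.1302, 0.1496, 0.1525], E[r] = 0.3859, γ^t·E[r] = 0.080931, running G = 1.070646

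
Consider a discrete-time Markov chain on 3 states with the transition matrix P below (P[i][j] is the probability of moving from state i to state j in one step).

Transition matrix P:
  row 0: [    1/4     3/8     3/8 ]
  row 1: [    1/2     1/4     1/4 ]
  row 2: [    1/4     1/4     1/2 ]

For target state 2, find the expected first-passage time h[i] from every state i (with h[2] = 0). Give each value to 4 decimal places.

First-step conditioning: h[2] = 0; for i ≠ 2, h[i] = 1 + Σ_k P[i][k]·h[k].
  h[0] = 1 + 1/4·h[0] + 3/8·h[1]
  h[1] = 1 + 1/2·h[0] + 1/4·h[1]
Solving the 2×2 linear system over states ≠ 2 gives exactly h = [3, 10/3, 0] (h[2] = 0 is the target).

h = [3.0000, 3.3333, 0.0000]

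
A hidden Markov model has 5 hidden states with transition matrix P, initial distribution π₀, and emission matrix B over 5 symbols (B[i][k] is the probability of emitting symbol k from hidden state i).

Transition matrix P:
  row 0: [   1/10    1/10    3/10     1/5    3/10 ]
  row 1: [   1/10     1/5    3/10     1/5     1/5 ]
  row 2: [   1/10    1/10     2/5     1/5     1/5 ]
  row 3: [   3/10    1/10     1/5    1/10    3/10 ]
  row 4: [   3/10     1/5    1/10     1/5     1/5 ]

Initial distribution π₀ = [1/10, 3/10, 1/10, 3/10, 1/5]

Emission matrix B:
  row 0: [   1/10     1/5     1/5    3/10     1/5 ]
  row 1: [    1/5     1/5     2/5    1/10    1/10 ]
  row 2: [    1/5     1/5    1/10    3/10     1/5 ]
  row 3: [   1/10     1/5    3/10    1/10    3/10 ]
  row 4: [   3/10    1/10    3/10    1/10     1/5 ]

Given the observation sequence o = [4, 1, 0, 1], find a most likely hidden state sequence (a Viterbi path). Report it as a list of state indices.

t=0: δ = [2.000e-02, 3.000e-02, 2.000e-02, 9.000e-02, 4.000e-02]  (obs o_0=4)
t=1: δ = [5.400e-03, 1.800e-03, 3.600e-03, 1.800e-03, 2.700e-03]  ψ = [3, 3, 3, 3, 3]  (obs o_1=1)
t=2: δ = [8.100e-05, 1.080e-04, 3.240e-04, 1.080e-04, 4.860e-04]  ψ = [4, 0, 0, 0, 0]  (obs o_2=0)
t=3: δ = [2.916e-05, 1.944e-05, 2.592e-05, 1.944e-05, 9.720e-06]  ψ = [4, 4, 2, 4, 4]  (obs o_3=1)
backtrack: best end state = 0; path = [3, 0, 4, 0]

path = [3, 0, 4, 0]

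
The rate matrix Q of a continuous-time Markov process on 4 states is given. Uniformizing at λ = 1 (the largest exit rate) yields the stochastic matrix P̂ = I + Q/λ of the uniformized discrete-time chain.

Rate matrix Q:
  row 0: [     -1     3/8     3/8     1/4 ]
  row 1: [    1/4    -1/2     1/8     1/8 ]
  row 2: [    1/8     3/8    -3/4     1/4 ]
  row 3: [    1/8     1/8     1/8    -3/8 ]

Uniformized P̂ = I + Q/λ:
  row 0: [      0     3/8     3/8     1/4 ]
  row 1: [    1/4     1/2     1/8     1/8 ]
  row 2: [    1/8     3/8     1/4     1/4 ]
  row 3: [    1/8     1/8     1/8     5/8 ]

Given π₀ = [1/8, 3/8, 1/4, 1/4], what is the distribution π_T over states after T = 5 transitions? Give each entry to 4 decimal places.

t=0: π = [0.1250, 0.3750, 0.2500, 0.2500]
t=1: π = [0.1563, 0.3594, 0.1875, 0.2969]
t=2: π = [0.1504, 0.3457, 0.1875, 0.3164]
t=3: π = [0.1494, 0.3391, 0.1860, 0.3254]
t=4: π = [0.1487, 0.3360, 0.1856, 0.3297]
t=5: π = [0.1484, 0.3346, 0.1854, 0.3316]

π = [0.1484, 0.3346, 0.1854, 0.3316]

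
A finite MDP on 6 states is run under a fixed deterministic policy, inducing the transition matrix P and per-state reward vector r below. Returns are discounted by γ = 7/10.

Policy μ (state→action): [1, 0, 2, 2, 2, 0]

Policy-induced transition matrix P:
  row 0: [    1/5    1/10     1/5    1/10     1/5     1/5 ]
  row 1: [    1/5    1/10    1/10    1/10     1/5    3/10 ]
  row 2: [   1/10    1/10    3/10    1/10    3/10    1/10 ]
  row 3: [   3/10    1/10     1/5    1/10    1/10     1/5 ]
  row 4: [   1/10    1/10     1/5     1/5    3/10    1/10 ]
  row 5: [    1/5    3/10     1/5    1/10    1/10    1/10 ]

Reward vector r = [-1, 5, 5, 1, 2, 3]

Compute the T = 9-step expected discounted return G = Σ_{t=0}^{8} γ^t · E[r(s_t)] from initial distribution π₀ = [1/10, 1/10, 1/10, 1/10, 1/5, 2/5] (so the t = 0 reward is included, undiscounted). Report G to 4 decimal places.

G = 8.2307

t=0: π = [0.1000, 0.1000, 0.1000, 0.1000, 0.2000, 0.4000], E[r] = 2.6000, γ^t·E[r] = 2.600000, running G = 2.600000
t=1: π = [0.1800, 0.1800, 0.2000, 0.1200, 0.1800, 0.1400], E[r] = 2.6200, γ^t·E[r] = 1.834000, running G = 4.434000
t=2: π = [0.1740, 0.1280, 0.2020, 0.1180, 0.2120, 0.1660], E[r] = 2.5160, γ^t·E[r] = 1.232840, running G = 5.666840
t=3: π = [0.1704, 0.1332, 0.2074, 0.1212, 0.2130, 0.1548], E[r] = 2.5442, γ^t·E[r] = 0.872661, running G = 6.539501
t=4: π = [0.1701, 0.1310, 0.2074, 0.1213, 0.2144, 0.1558], E[r] = 2.5394, γ^t·E[r] = 0.609710, running G = 7.149211
t=5: π = [0.1699, 0.1312, 0.2076, 0.1214, 0.2145, 0.1553], E[r] = 2.5405, γ^t·E[r] = 0.426977, running G = 7.576188
t=6: π = [0.1699, 0.1311, 0.2076, 0.1214, 0.2145, 0.1554], E[r] = 2.5403, γ^t·E[r] = 0.298860, running G = 7.875048
t=7: π = [0.1699, 0.1311, 0.2077, 0.1215, 0.2145, 0.1554], E[r] = 2.5403, γ^t·E[r] = 0.209206, running G = 8.084254
t=8: π = [0.1699, 0.1311, 0.2077, 0.1215, 0.2145, 0.1554], E[r] = 2.5403, γ^t·E[r] = 0.146444, running G = 8.230698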